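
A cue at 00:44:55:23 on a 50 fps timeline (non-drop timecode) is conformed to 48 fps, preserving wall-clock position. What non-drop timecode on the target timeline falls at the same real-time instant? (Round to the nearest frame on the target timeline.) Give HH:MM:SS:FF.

Source frame index: (0×3600 + 44×60 + 55) × 50 + 23 = 134773.
Real time: 134773 / (50) = 134773/50 s.
Target frame: (134773/50) × (48) = 3234552/25 ≈ 129382.080 → 129382.
At 48 labels/s: frame 129382 → 00:44:55:22.

00:44:55:22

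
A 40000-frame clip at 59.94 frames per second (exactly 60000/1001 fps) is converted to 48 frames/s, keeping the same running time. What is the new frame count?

Target frames = source frames × (target rate / source rate) = 40000 × (48)/(60000/1001) = 40000 × 1001/1250 = 32032.

32032 frames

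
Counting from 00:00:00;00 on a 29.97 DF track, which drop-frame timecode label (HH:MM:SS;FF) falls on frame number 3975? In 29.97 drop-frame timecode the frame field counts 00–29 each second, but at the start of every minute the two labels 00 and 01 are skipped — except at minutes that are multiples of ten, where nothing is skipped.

Ten DF minutes hold 17982 frames, so frame 3975 lies in block 0 (frames 0–17981) with 3975 frames into that block.
The block's first minute is 1800 frames and the rest 1798 each; 3975 frames reaches minute 2, so 0 × 18 + 2 × 2 = 4 labels have been skipped so far.
Adding those back, label number 3975 + 4 = 3979 at 30 labels/s is 132 s + 19 f = 0 h 2 min 12 s frame 19, i.e. 00:02:12;19.

00:02:12;19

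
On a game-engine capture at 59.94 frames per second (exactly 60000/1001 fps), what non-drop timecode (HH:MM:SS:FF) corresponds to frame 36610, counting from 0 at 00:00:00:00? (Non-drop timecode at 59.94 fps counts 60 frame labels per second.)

36610 ÷ 60 = 610 full seconds, remainder 10 frames.
610 s = 0 h 10 min 10 s.
Timecode: 00:10:10:10.

00:10:10:10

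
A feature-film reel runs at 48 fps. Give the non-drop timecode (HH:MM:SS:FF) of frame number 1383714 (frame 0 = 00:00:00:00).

08:00:27:18

1383714 ÷ 48 = 28827 full seconds, remainder 18 frames.
28827 s = 8 h 0 min 27 s.
Timecode: 08:00:27:18.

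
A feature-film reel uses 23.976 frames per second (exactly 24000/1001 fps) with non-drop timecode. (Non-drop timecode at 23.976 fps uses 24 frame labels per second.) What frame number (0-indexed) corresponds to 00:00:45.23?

frame 1103

Total seconds to the label: (0 × 3600 + 0 × 60 + 45) = 45.
Frame index = 45 × 24 + 23 = 1103.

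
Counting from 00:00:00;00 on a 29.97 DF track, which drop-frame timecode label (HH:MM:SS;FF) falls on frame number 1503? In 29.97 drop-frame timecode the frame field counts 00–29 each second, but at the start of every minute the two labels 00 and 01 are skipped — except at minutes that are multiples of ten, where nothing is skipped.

00:00:50;03

Ten DF minutes hold 17982 frames, so frame 1503 lies in block 0 (frames 0–17981) with 1503 frames into that block.
The block's first minute is 1800 frames and the rest 1798 each; 1503 frames reaches minute 0, so 0 × 18 + 0 × 2 = 0 labels have been skipped so far.
Adding those back, label number 1503 + 0 = 1503 at 30 labels/s is 50 s + 3 f = 0 h 0 min 50 s frame 3, i.e. 00:00:50;03.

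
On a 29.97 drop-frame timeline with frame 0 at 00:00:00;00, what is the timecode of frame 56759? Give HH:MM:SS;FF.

00:31:33;25

Each 10-minute DF block holds 10 × 60 × 30 − 9 × 2 = 17982 frames. 56759 ÷ 17982 → 3 full blocks, remainder 2813.
Within the partial block the first minute is 1800 frames and each further minute 1798, so 1 further minute boundary passed. Total skipped labels = 18 × 3 + 2 × 1 = 56.
Non-drop label index = 56759 + 56 = 56815; at 30 labels/s that is 00:31:33:25, i.e. DF 00:31:33;25.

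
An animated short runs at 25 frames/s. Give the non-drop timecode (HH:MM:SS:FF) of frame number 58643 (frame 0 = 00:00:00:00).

00:39:05:18

58643 ÷ 25 = 2345 full seconds, remainder 18 frames.
2345 s = 0 h 39 min 5 s.
Timecode: 00:39:05:18.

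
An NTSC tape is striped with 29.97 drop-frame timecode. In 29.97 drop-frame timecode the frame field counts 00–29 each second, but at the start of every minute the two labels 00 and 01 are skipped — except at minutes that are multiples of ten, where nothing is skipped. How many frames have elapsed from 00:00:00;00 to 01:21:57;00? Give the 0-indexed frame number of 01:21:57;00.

As if non-drop at 30 labels/s: (1 × 3600 + 21 × 60 + 57) × 30 + 0 = 147510.
Minute boundaries passed: 81; those not divisible by 10: 81 − 8 = 73; dropped labels = 2 × 73 = 146.
Actual frame index = 147510 − 146 = 147364.

147364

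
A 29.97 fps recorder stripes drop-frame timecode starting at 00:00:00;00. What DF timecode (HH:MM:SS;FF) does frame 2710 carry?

Ten DF minutes hold 17982 frames, so frame 2710 lies in block 0 (frames 0–17981) with 2710 frames into that block.
The block's first minute is 1800 frames and the rest 1798 each; 2710 frames reaches minute 1, so 0 × 18 + 1 × 2 = 2 labels have been skipped so far.
Adding those back, label number 2710 + 2 = 2712 at 30 labels/s is 90 s + 12 f = 0 h 1 min 30 s frame 12, i.e. 00:01:30;12.

00:01:30;12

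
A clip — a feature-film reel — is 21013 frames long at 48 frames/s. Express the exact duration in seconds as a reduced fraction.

Running time = 21013 ÷ (48) = 21013 × 1/48 = 21013/48 s.

21013/48 seconds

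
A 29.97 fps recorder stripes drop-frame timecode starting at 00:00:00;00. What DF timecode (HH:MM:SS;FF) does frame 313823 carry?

02:54:31;07

Each 10-minute DF block holds 10 × 60 × 30 − 9 × 2 = 17982 frames. 313823 ÷ 17982 → 17 full blocks, remainder 8129.
Within the partial block the first minute is 1800 frames and each further minute 1798, so 4 further minute boundaries passed. Total skipped labels = 18 × 17 + 2 × 4 = 314.
Non-drop label index = 313823 + 314 = 314137; at 30 labels/s that is 02:54:31:07, i.e. DF 02:54:31;07.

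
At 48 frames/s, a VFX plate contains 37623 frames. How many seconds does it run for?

Running time = 37623 / (48) = 783.8125 s.

783.8125 seconds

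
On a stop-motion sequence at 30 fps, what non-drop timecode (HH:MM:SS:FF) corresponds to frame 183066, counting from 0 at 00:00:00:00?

183066 ÷ 30 = 6102 full seconds, remainder 6 frames.
6102 s = 1 h 41 min 42 s.
Timecode: 01:41:42:06.

01:41:42:06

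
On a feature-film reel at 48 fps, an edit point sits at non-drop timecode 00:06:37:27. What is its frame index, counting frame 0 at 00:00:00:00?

frame 19083

Total seconds to the label: (0 × 3600 + 6 × 60 + 37) = 397.
Frame index = 397 × 48 + 27 = 19083.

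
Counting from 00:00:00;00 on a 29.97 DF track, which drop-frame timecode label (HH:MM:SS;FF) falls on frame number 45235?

Each 10-minute DF block holds 10 × 60 × 30 − 9 × 2 = 17982 frames. 45235 ÷ 17982 → 2 full blocks, remainder 9271.
Within the partial block the first minute is 1800 frames and each further minute 1798, so 5 further minute boundaries passed. Total skipped labels = 18 × 2 + 2 × 5 = 46.
Non-drop label index = 45235 + 46 = 45281; at 30 labels/s that is 00:25:09:11, i.e. DF 00:25:09;11.

00:25:09;11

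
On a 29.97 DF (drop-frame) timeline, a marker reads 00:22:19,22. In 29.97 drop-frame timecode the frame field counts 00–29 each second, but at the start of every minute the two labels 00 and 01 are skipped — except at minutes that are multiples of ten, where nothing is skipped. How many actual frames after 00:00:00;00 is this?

40152

As if non-drop at 30 labels/s: (0 × 3600 + 22 × 60 + 19) × 30 + 22 = 40192.
Minute boundaries passed: 22; those not divisible by 10: 22 − 2 = 20; dropped labels = 2 × 20 = 40.
Actual frame index = 40192 − 40 = 40152.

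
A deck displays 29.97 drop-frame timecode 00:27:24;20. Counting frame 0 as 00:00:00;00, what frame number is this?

49290

As if non-drop at 30 labels/s: (0 × 3600 + 27 × 60 + 24) × 30 + 20 = 49340.
Minute boundaries passed: 27; those not divisible by 10: 27 − 2 = 25; dropped labels = 2 × 25 = 50.
Actual frame index = 49340 − 50 = 49290.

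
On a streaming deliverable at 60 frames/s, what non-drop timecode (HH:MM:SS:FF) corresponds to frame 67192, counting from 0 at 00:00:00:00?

67192 ÷ 60 = 1119 full seconds, remainder 52 frames.
1119 s = 0 h 18 min 39 s.
Timecode: 00:18:39:52.

00:18:39:52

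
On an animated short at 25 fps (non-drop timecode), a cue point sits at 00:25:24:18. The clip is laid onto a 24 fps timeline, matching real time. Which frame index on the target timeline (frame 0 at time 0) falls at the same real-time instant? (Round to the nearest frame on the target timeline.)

frame 36593

Source frame index: (0×3600 + 25×60 + 24) × 25 + 18 = 38118.
Real time: 38118 / (25) = 38118/25 s.
Target frame: (38118/25) × (24) = 914832/25 ≈ 36593.280 → 36593.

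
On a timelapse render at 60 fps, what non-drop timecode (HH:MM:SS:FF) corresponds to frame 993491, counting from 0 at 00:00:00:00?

993491 ÷ 60 = 16558 full seconds, remainder 11 frames.
16558 s = 4 h 35 min 58 s.
Timecode: 04:35:58:11.

04:35:58:11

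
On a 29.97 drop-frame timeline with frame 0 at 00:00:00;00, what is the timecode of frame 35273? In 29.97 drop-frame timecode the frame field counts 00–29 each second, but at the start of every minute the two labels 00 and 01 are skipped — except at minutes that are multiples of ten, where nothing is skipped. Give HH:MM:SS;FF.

00:19:36;29

Each 10-minute DF block holds 10 × 60 × 30 − 9 × 2 = 17982 frames. 35273 ÷ 17982 → 1 full block, remainder 17291.
Within the partial block the first minute is 1800 frames and each further minute 1798, so 9 further minute boundaries passed. Total skipped labels = 18 × 1 + 2 × 9 = 36.
Non-drop label index = 35273 + 36 = 35309; at 30 labels/s that is 00:19:36:29, i.e. DF 00:19:36;29.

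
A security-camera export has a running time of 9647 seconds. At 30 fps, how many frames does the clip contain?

289410 frames

Frames = 9647 × 30 = 289410.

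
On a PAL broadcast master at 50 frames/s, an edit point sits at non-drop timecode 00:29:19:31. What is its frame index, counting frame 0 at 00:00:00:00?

87981

Total seconds to the label: (0 × 3600 + 29 × 60 + 19) = 1759.
Frame index = 1759 × 50 + 31 = 87981.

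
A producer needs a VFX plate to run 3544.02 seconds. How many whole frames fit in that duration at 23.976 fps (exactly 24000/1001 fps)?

84971 frames

Frames = 3544.02 × 24000/1001 = 85056480/1001 ≈ 84971.5085.
Complete frames: 84971.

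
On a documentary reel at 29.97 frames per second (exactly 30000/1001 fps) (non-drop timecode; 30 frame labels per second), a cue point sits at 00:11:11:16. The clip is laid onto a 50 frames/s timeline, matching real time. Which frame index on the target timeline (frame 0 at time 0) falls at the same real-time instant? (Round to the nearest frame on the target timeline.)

frame 33610

Source frame index: (0×3600 + 11×60 + 11) × 30 + 16 = 20146.
Real time: 20146 / (30000/1001) = 10083073/15000 s.
Target frame: (10083073/15000) × (50) = 10083073/300 ≈ 33610.243 → 33610.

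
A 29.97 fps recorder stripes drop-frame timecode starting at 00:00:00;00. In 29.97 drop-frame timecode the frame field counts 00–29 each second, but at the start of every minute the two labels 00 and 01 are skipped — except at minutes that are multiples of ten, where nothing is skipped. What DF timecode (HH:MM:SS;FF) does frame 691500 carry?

Ten DF minutes hold 17982 frames, so frame 691500 lies in block 38 (frames 683316–701297) with 8184 frames into that block.
The block's first minute is 1800 frames and the rest 1798 each; 8184 frames reaches minute 4, so 38 × 18 + 4 × 2 = 692 labels have been skipped so far.
Adding those back, label number 691500 + 692 = 692192 at 30 labels/s is 23073 s + 2 f = 6 h 24 min 33 s frame 2, i.e. 06:24:33;02.

06:24:33;02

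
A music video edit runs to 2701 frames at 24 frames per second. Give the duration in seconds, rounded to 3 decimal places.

112.542 seconds

Running time = 2701 × 1/24 = 2701/24 s ≈ 112.542 s.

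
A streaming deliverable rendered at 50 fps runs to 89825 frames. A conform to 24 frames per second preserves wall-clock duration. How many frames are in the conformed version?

Target frames = source frames × (target rate / source rate) = 89825 × (24)/(50) = 89825 × 12/25 = 43116.

43116 frames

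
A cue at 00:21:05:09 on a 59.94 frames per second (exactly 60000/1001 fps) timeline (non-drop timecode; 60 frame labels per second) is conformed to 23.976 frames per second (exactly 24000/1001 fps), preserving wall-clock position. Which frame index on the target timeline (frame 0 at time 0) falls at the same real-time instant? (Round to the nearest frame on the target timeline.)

frame 30364

Source frame index: (0×3600 + 21×60 + 5) × 60 + 9 = 75909.
Real time: 75909 / (60000/1001) = 25328303/20000 s.
Target frame: (25328303/20000) × (24000/1001) = 151818/5 ≈ 30363.600 → 30364.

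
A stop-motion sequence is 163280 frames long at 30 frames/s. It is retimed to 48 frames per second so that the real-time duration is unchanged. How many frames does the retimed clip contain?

Target frames = source frames × (target rate / source rate) = 163280 × (48)/(30) = 163280 × 8/5 = 261248.

261248 frames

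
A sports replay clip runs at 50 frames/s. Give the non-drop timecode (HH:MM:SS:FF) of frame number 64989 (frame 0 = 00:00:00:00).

64989 ÷ 50 = 1299 full seconds, remainder 39 frames.
1299 s = 0 h 21 min 39 s.
Timecode: 00:21:39:39.

00:21:39:39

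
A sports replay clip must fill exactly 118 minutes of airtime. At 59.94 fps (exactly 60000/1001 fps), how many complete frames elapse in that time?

118 min = 7080 s.
Frames = 7080 × 60000/1001 = 424800000/1001 ≈ 424375.6244.
Complete frames: 424375.

424375 frames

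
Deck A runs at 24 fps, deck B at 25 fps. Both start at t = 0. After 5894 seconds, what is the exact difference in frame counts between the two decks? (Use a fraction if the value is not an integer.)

5894 frames

A emits 24 × 5894 = 141456 frames; B emits 25 × 5894 = 147350.
Difference = 5894 frames; B is ahead of A.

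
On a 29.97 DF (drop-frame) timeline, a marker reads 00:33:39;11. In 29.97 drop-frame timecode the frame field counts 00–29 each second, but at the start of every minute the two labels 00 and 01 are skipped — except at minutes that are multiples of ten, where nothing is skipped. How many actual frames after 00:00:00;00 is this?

60521

As if non-drop at 30 labels/s: (0 × 3600 + 33 × 60 + 39) × 30 + 11 = 60581.
Minute boundaries passed: 33; those not divisible by 10: 33 − 3 = 30; dropped labels = 2 × 30 = 60.
Actual frame index = 60581 − 60 = 60521.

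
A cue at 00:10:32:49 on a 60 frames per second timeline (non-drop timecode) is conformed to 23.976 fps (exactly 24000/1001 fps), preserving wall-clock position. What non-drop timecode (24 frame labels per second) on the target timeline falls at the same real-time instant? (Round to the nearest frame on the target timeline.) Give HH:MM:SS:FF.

00:10:32:04

Source frame index: (0×3600 + 10×60 + 32) × 60 + 49 = 37969.
Real time: 37969 / (60) = 37969/60 s.
Target frame: (37969/60) × (24000/1001) = 15187600/1001 ≈ 15172.428 → 15172.
At 24 labels/s: frame 15172 → 00:10:32:04.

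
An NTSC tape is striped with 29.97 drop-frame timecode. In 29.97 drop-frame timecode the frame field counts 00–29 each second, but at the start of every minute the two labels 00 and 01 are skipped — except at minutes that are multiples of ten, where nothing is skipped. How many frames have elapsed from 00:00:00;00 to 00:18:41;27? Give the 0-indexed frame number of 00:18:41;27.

33623

Complete 10-minute blocks: 1, each 17982 frames → 17982.
Remaining 8 whole minutes in the current block: 1800 + 7 × 1798 = 14386 frames.
Within the current minute: 41 × 30 + 27 − 2 = 1255 (labels ;00/;01 skipped at this minute). Total = 17982 + 14386 + 1255 = 33623.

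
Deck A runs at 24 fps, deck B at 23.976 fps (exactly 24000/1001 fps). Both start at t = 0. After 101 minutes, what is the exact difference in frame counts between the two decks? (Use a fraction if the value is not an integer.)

101 min = 6060 s.
A emits 24 × 6060 = 145440 frames; B emits 24000/1001 × 6060 = 145440000/1001.
Difference = 145440/1001 frames (≈ 145.2947); B is behind A.

145440/1001 frames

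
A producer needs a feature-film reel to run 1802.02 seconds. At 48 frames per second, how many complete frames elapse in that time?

Frames = 1802.02 × 48 = 2162424/25 ≈ 86496.9600.
Complete frames: 86496.

86496 frames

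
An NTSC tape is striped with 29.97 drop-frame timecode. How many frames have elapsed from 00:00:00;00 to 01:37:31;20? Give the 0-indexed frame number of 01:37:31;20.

Complete 10-minute blocks: 9, each 17982 frames → 161838.
Remaining 7 whole minutes in the current block: 1800 + 6 × 1798 = 12588 frames.
Within the current minute: 31 × 30 + 20 − 2 = 948 (labels ;00/;01 skipped at this minute). Total = 161838 + 12588 + 948 = 175374.

175374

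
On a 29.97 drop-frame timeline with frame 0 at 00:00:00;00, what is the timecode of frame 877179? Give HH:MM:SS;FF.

Each 10-minute DF block holds 10 × 60 × 30 − 9 × 2 = 17982 frames. 877179 ÷ 17982 → 48 full blocks, remainder 14043.
Within the partial block the first minute is 1800 frames and each further minute 1798, so 7 further minute boundaries passed. Total skipped labels = 18 × 48 + 2 × 7 = 878.
Non-drop label index = 877179 + 878 = 878057; at 30 labels/s that is 08:07:48:17, i.e. DF 08:07:48;17.

08:07:48;17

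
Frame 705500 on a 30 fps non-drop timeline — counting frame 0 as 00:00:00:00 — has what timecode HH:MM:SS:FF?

06:31:56:20

705500 ÷ 30 = 23516 full seconds, remainder 20 frames.
23516 s = 6 h 31 min 56 s.
Timecode: 06:31:56:20.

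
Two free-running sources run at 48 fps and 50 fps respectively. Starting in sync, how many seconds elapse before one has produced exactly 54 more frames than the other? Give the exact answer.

27 seconds

The gap grows by |50 − 48| = 2 frames per second.
Time for a 54-frame gap: 54 ÷ (2) = 27 s.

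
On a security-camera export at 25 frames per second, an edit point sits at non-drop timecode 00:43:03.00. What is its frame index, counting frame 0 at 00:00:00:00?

Total seconds to the label: (0 × 3600 + 43 × 60 + 3) = 2583.
Frame index = 2583 × 25 + 0 = 64575.

frame 64575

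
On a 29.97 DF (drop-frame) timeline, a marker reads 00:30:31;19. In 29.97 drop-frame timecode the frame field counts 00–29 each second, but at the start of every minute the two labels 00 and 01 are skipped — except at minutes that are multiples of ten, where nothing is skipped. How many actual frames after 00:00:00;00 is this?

As if non-drop at 30 labels/s: (0 × 3600 + 30 × 60 + 31) × 30 + 19 = 54949.
Minute boundaries passed: 30; those not divisible by 10: 30 − 3 = 27; dropped labels = 2 × 27 = 54.
Actual frame index = 54949 − 54 = 54895.

54895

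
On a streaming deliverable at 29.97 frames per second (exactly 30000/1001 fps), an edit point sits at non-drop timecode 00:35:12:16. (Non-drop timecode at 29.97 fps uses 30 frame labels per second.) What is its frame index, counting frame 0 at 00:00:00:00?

Total seconds to the label: (0 × 3600 + 35 × 60 + 12) = 2112.
Frame index = 2112 × 30 + 16 = 63376.

63376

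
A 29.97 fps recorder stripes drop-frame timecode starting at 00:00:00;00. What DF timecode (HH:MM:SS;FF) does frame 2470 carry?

Ten DF minutes hold 17982 frames, so frame 2470 lies in block 0 (frames 0–17981) with 2470 frames into that block.
The block's first minute is 1800 frames and the rest 1798 each; 2470 frames reaches minute 1, so 0 × 18 + 1 × 2 = 2 labels have been skipped so far.
Adding those back, label number 2470 + 2 = 2472 at 30 labels/s is 82 s + 12 f = 0 h 1 min 22 s frame 12, i.e. 00:01:22;12.

00:01:22;12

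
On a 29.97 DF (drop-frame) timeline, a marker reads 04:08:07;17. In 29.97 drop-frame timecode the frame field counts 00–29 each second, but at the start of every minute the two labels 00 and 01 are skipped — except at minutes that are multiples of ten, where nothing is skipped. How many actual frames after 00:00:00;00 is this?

Complete 10-minute blocks: 24, each 17982 frames → 431568.
Remaining 8 whole minutes in the current block: 1800 + 7 × 1798 = 14386 frames.
Within the current minute: 7 × 30 + 17 − 2 = 225 (labels ;00/;01 skipped at this minute). Total = 431568 + 14386 + 225 = 446179.

446179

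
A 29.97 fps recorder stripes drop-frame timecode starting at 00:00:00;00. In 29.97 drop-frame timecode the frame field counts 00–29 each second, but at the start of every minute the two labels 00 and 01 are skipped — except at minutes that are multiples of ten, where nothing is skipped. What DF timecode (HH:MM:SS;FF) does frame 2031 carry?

Ten DF minutes hold 17982 frames, so frame 2031 lies in block 0 (frames 0–17981) with 2031 frames into that block.
The block's first minute is 1800 frames and the rest 1798 each; 2031 frames reaches minute 1, so 0 × 18 + 1 × 2 = 2 labels have been skipped so far.
Adding those back, label number 2031 + 2 = 2033 at 30 labels/s is 67 s + 23 f = 0 h 1 min 7 s frame 23, i.e. 00:01:07;23.

00:01:07;23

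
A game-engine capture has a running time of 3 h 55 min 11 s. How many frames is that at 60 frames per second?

3 h 55 min 11 s = 14111 s.
Frames = 14111 × 60 = 846660.

846660 frames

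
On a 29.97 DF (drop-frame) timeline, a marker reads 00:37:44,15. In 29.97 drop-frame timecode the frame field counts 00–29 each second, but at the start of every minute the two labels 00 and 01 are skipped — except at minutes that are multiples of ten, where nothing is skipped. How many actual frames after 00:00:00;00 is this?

As if non-drop at 30 labels/s: (0 × 3600 + 37 × 60 + 44) × 30 + 15 = 67935.
Minute boundaries passed: 37; those not divisible by 10: 37 − 3 = 34; dropped labels = 2 × 34 = 68.
Actual frame index = 67935 − 68 = 67867.

67867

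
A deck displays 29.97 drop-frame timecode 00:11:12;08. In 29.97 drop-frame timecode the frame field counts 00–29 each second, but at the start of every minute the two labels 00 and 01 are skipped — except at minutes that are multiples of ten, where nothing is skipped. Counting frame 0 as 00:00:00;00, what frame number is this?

Complete 10-minute blocks: 1, each 17982 frames → 17982.
Remaining 1 whole minute in the current block: 1800 + 0 × 1798 = 1800 frames.
Within the current minute: 12 × 30 + 8 − 2 = 366 (labels ;00/;01 skipped at this minute). Total = 17982 + 1800 + 366 = 20148.

20148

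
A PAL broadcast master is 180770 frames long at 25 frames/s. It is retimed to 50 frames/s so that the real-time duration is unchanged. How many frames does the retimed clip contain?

Target frames = source frames × (target rate / source rate) = 180770 × (50)/(25) = 180770 × 2 = 361540.

361540 frames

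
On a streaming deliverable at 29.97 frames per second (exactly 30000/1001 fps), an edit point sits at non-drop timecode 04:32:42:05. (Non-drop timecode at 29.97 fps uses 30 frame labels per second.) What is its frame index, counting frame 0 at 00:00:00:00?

frame 490865

Total seconds to the label: (4 × 3600 + 32 × 60 + 42) = 16362.
Frame index = 16362 × 30 + 5 = 490865.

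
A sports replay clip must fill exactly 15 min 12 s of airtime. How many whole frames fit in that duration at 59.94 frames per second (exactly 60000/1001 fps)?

15 min 12 s = 912 s.
Frames = 912 × 60000/1001 = 54720000/1001 ≈ 54665.3347.
Complete frames: 54665.

54665 frames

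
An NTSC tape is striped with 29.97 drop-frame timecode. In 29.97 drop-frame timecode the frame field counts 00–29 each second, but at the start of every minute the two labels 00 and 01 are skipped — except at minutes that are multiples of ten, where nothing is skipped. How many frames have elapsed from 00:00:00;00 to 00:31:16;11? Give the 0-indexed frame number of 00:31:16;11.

56235

As if non-drop at 30 labels/s: (0 × 3600 + 31 × 60 + 16) × 30 + 11 = 56291.
Minute boundaries passed: 31; those not divisible by 10: 31 − 3 = 28; dropped labels = 2 × 28 = 56.
Actual frame index = 56291 − 56 = 56235.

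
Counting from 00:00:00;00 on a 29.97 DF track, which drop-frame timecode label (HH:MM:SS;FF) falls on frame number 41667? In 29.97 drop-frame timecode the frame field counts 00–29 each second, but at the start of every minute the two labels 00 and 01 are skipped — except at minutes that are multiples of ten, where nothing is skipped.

Ten DF minutes hold 17982 frames, so frame 41667 lies in block 2 (frames 35964–53945) with 5703 frames into that block.
The block's first minute is 1800 frames and the rest 1798 each; 5703 frames reaches minute 3, so 2 × 18 + 3 × 2 = 42 labels have been skipped so far.
Adding those back, label number 41667 + 42 = 41709 at 30 labels/s is 1390 s + 9 f = 0 h 23 min 10 s frame 9, i.e. 00:23:10;09.

00:23:10;09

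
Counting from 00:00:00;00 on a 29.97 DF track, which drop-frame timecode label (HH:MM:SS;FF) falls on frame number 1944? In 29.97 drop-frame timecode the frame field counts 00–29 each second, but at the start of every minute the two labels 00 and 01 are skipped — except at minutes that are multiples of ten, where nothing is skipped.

00:01:04;26

Each 10-minute DF block holds 10 × 60 × 30 − 9 × 2 = 17982 frames. 1944 ÷ 17982 → 0 full blocks, remainder 1944.
Within the partial block the first minute is 1800 frames and each further minute 1798, so 1 further minute boundary passed. Total skipped labels = 18 × 0 + 2 × 1 = 2.
Non-drop label index = 1944 + 2 = 1946; at 30 labels/s that is 00:01:04:26, i.e. DF 00:01:04;26.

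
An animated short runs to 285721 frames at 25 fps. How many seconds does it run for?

11428.84 seconds

Running time = 285721 / (25) = 11428.84 s.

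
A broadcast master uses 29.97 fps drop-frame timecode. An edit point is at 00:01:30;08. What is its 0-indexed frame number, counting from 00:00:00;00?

As if non-drop at 30 labels/s: (0 × 3600 + 1 × 60 + 30) × 30 + 8 = 2708.
Minute boundaries passed: 1; those not divisible by 10: 1 − 0 = 1; dropped labels = 2 × 1 = 2.
Actual frame index = 2708 − 2 = 2706.

2706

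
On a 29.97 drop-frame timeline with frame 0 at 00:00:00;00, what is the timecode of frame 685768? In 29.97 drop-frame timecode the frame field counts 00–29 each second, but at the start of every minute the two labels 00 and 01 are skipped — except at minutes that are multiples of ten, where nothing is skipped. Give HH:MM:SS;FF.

Each 10-minute DF block holds 10 × 60 × 30 − 9 × 2 = 17982 frames. 685768 ÷ 17982 → 38 full blocks, remainder 2452.
Within the partial block the first minute is 1800 frames and each further minute 1798, so 1 further minute boundary passed. Total skipped labels = 18 × 38 + 2 × 1 = 686.
Non-drop label index = 685768 + 686 = 686454; at 30 labels/s that is 06:21:21:24, i.e. DF 06:21:21;24.

06:21:21;24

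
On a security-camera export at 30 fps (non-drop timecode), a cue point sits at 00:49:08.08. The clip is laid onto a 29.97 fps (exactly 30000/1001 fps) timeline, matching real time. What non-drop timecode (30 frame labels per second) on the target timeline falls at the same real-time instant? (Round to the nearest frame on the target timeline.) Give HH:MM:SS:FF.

Source frame index: (0×3600 + 49×60 + 8) × 30 + 8 = 88448.
Real time: 88448 / (30) = 44224/15 s.
Target frame: (44224/15) × (30000/1001) = 88448000/1001 ≈ 88359.640 → 88360.
At 30 labels/s: frame 88360 → 00:49:05:10.

00:49:05:10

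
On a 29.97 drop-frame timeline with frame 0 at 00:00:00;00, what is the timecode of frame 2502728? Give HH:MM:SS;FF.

23:11:47;22

Ten DF minutes hold 17982 frames, so frame 2502728 lies in block 139 (frames 2499498–2517479) with 3230 frames into that block.
The block's first minute is 1800 frames and the rest 1798 each; 3230 frames reaches minute 1, so 139 × 18 + 1 × 2 = 2504 labels have been skipped so far.
Adding those back, label number 2502728 + 2504 = 2505232 at 30 labels/s is 83507 s + 22 f = 23 h 11 min 47 s frame 22, i.e. 23:11:47;22.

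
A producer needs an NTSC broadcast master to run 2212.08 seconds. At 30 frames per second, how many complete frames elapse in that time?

Frames = 2212.08 × 30 = 331812/5 ≈ 66362.4000.
Complete frames: 66362.

66362 frames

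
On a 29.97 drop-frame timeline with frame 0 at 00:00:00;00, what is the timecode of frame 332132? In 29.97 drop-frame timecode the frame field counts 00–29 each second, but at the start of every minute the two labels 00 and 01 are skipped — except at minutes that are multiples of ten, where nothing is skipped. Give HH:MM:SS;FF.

03:04:42;04

Ten DF minutes hold 17982 frames, so frame 332132 lies in block 18 (frames 323676–341657) with 8456 frames into that block.
The block's first minute is 1800 frames and the rest 1798 each; 8456 frames reaches minute 4, so 18 × 18 + 4 × 2 = 332 labels have been skipped so far.
Adding those back, label number 332132 + 332 = 332464 at 30 labels/s is 11082 s + 4 f = 3 h 4 min 42 s frame 4, i.e. 03:04:42;04.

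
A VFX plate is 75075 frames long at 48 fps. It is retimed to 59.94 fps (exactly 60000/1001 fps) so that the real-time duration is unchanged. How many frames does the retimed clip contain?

Target frames = source frames × (target rate / source rate) = 75075 × (60000/1001)/(48) = 75075 × 1250/1001 = 93750.

93750 frames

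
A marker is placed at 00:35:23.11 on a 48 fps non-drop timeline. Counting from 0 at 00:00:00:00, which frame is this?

frame 101915

Total seconds to the label: (0 × 3600 + 35 × 60 + 23) = 2123.
Frame index = 2123 × 48 + 11 = 101915.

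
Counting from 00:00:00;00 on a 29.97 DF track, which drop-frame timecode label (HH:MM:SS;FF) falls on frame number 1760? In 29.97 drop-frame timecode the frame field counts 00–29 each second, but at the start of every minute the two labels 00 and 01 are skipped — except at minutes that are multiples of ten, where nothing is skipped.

00:00:58;20

Ten DF minutes hold 17982 frames, so frame 1760 lies in block 0 (frames 0–17981) with 1760 frames into that block.
The block's first minute is 1800 frames and the rest 1798 each; 1760 frames reaches minute 0, so 0 × 18 + 0 × 2 = 0 labels have been skipped so far.
Adding those back, label number 1760 + 0 = 1760 at 30 labels/s is 58 s + 20 f = 0 h 0 min 58 s frame 20, i.e. 00:00:58;20.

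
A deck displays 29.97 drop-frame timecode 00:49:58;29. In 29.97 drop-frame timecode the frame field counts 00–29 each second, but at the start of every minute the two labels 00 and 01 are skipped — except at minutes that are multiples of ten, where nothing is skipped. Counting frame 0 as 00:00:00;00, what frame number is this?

89879

As if non-drop at 30 labels/s: (0 × 3600 + 49 × 60 + 58) × 30 + 29 = 89969.
Minute boundaries passed: 49; those not divisible by 10: 49 − 4 = 45; dropped labels = 2 × 45 = 90.
Actual frame index = 89969 − 90 = 89879.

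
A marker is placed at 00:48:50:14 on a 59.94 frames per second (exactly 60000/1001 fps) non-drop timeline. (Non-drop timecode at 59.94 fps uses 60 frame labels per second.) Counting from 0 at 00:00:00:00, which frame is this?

frame 175814

Total seconds to the label: (0 × 3600 + 48 × 60 + 50) = 2930.
Frame index = 2930 × 60 + 14 = 175814.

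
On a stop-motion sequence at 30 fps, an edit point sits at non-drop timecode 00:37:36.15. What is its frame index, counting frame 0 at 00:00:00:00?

67695

Total seconds to the label: (0 × 3600 + 37 × 60 + 36) = 2256.
Frame index = 2256 × 30 + 15 = 67695.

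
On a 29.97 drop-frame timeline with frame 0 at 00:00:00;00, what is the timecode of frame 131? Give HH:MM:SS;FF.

Ten DF minutes hold 17982 frames, so frame 131 lies in block 0 (frames 0–17981) with 131 frames into that block.
The block's first minute is 1800 frames and the rest 1798 each; 131 frames reaches minute 0, so 0 × 18 + 0 × 2 = 0 labels have been skipped so far.
Adding those back, label number 131 + 0 = 131 at 30 labels/s is 4 s + 11 f = 0 h 0 min 4 s frame 11, i.e. 00:00:04;11.

00:00:04;11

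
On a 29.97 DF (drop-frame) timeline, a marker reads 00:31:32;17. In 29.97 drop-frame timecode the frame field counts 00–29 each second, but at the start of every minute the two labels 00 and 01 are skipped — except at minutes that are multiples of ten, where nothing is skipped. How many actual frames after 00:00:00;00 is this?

56721

Complete 10-minute blocks: 3, each 17982 frames → 53946.
Remaining 1 whole minute in the current block: 1800 + 0 × 1798 = 1800 frames.
Within the current minute: 32 × 30 + 17 − 2 = 975 (labels ;00/;01 skipped at this minute). Total = 53946 + 1800 + 975 = 56721.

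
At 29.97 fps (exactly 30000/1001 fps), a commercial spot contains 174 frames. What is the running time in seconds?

5.8058 seconds

Running time = 174 / (30000/1001) = 5.8058 s.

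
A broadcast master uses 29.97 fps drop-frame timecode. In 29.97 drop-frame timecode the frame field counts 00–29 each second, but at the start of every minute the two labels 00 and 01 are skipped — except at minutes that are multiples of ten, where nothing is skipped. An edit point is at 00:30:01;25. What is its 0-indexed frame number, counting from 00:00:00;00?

Complete 10-minute blocks: 3, each 17982 frames → 53946.
Remaining 0 whole minutes in the current block: 0 frames.
Within the current minute: 1 × 30 + 25 = 55. Total = 53946 + 0 + 55 = 54001.

54001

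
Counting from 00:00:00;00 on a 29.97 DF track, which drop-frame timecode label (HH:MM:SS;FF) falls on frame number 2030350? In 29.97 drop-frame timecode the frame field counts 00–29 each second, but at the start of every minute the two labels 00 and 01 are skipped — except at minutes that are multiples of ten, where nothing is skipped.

18:49:06;04

Each 10-minute DF block holds 10 × 60 × 30 − 9 × 2 = 17982 frames. 2030350 ÷ 17982 → 112 full blocks, remainder 16366.
Within the partial block the first minute is 1800 frames and each further minute 1798, so 9 further minute boundaries passed. Total skipped labels = 18 × 112 + 2 × 9 = 2034.
Non-drop label index = 2030350 + 2034 = 2032384; at 30 labels/s that is 18:49:06:04, i.e. DF 18:49:06;04.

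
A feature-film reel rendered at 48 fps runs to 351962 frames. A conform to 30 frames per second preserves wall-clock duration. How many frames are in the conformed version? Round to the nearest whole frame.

219976 frames

Frames at target rate = 351962 × (30) / (48) = 879905/4 ≈ 219976.250.
Nearest whole frame: 219976.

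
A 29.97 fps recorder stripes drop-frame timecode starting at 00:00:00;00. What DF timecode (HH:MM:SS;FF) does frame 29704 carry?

00:16:31;04

Each 10-minute DF block holds 10 × 60 × 30 − 9 × 2 = 17982 frames. 29704 ÷ 17982 → 1 full block, remainder 11722.
Within the partial block the first minute is 1800 frames and each further minute 1798, so 6 further minute boundaries passed. Total skipped labels = 18 × 1 + 2 × 6 = 30.
Non-drop label index = 29704 + 30 = 29734; at 30 labels/s that is 00:16:31:04, i.e. DF 00:16:31;04.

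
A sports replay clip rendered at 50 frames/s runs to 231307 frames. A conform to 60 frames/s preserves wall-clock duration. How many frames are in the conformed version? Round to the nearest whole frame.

277568 frames

Frames at target rate = 231307 × (60) / (50) = 1387842/5 ≈ 277568.400.
Nearest whole frame: 277568.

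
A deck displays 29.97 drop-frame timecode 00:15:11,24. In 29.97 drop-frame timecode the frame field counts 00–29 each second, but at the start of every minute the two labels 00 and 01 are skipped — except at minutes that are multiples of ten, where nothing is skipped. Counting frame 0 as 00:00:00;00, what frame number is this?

Complete 10-minute blocks: 1, each 17982 frames → 17982.
Remaining 5 whole minutes in the current block: 1800 + 4 × 1798 = 8992 frames.
Within the current minute: 11 × 30 + 24 − 2 = 352 (labels ;00/;01 skipped at this minute). Total = 17982 + 8992 + 352 = 27326.

27326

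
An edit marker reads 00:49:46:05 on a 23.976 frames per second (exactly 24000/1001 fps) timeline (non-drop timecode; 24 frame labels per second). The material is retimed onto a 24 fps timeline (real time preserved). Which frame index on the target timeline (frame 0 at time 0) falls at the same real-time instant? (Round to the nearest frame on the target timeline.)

frame 71741

Source frame index: (0×3600 + 49×60 + 46) × 24 + 5 = 71669.
Real time: 71669 / (24000/1001) = 71740669/24000 s.
Target frame: (71740669/24000) × (24) = 71740669/1000 ≈ 71740.669 → 71741.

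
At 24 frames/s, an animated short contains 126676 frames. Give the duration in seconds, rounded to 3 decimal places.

5278.167 seconds

Running time = 126676 × 1/24 = 31669/6 s ≈ 5278.167 s.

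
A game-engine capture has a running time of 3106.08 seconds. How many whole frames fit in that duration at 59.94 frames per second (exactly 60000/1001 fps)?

Frames = 3106.08 × 60000/1001 = 186364800/1001 ≈ 186178.6214.
Complete frames: 186178.

186178 frames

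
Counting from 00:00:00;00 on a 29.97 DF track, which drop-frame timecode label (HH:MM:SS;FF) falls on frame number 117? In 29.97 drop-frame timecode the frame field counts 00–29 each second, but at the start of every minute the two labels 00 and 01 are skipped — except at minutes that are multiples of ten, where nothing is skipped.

Each 10-minute DF block holds 10 × 60 × 30 − 9 × 2 = 17982 frames. 117 ÷ 17982 → 0 full blocks, remainder 117.
Within the partial block the first minute is 1800 frames and each further minute 1798, so 0 further minute boundaries passed. Total skipped labels = 18 × 0 + 2 × 0 = 0.
Non-drop label index = 117 + 0 = 117; at 30 labels/s that is 00:00:03:27, i.e. DF 00:00:03;27.

00:00:03;27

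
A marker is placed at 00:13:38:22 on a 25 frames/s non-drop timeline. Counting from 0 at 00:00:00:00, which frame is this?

20472

Total seconds to the label: (0 × 3600 + 13 × 60 + 38) = 818.
Frame index = 818 × 25 + 22 = 20472.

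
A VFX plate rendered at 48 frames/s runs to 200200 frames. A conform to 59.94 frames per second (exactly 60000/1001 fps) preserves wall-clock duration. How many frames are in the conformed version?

Target frames = source frames × (target rate / source rate) = 200200 × (60000/1001)/(48) = 200200 × 1250/1001 = 250000.

250000 frames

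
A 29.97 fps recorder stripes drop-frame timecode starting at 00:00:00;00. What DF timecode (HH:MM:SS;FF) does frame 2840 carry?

00:01:34;22

Ten DF minutes hold 17982 frames, so frame 2840 lies in block 0 (frames 0–17981) with 2840 frames into that block.
The block's first minute is 1800 frames and the rest 1798 each; 2840 frames reaches minute 1, so 0 × 18 + 1 × 2 = 2 labels have been skipped so far.
Adding those back, label number 2840 + 2 = 2842 at 30 labels/s is 94 s + 22 f = 0 h 1 min 34 s frame 22, i.e. 00:01:34;22.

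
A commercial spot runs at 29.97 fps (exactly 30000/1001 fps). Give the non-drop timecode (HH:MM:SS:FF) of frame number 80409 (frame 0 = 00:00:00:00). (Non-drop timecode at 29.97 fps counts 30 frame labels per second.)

80409 ÷ 30 = 2680 full seconds, remainder 9 frames.
2680 s = 0 h 44 min 40 s.
Timecode: 00:44:40:09.

00:44:40:09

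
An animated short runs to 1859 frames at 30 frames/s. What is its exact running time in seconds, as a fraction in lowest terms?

1859/30 seconds

Running time = 1859 ÷ (30) = 1859 × 1/30 = 1859/30 s.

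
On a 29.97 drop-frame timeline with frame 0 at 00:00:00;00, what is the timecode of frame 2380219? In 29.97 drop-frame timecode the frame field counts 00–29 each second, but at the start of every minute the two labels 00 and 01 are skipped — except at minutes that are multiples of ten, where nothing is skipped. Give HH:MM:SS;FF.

22:03:40;01

Each 10-minute DF block holds 10 × 60 × 30 − 9 × 2 = 17982 frames. 2380219 ÷ 17982 → 132 full blocks, remainder 6595.
Within the partial block the first minute is 1800 frames and each further minute 1798, so 3 further minute boundaries passed. Total skipped labels = 18 × 132 + 2 × 3 = 2382.
Non-drop label index = 2380219 + 2382 = 2382601; at 30 labels/s that is 22:03:40:01, i.e. DF 22:03:40;01.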